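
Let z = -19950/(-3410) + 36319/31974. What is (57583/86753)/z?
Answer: 627835165122/6608228374477 ≈ 0.095008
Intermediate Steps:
z = 76172909/10903134 (z = -19950*(-1/3410) + 36319*(1/31974) = 1995/341 + 36319/31974 = 76172909/10903134 ≈ 6.9863)
(57583/86753)/z = (57583/86753)/(76172909/10903134) = (57583*(1/86753))*(10903134/76172909) = (57583/86753)*(10903134/76172909) = 627835165122/6608228374477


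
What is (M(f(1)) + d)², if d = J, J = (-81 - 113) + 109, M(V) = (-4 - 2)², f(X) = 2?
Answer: 2401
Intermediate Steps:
M(V) = 36 (M(V) = (-6)² = 36)
J = -85 (J = -194 + 109 = -85)
d = -85
(M(f(1)) + d)² = (36 - 85)² = (-49)² = 2401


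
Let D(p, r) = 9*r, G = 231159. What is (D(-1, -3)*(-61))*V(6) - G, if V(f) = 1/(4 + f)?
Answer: -2309943/10 ≈ -2.3099e+5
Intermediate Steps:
(D(-1, -3)*(-61))*V(6) - G = ((9*(-3))*(-61))/(4 + 6) - 1*231159 = -27*(-61)/10 - 231159 = 1647*(1/10) - 231159 = 1647/10 - 231159 = -2309943/10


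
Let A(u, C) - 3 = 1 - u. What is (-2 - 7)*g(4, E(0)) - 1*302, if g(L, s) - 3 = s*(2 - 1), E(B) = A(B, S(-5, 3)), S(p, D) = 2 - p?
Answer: -365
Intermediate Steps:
A(u, C) = 4 - u (A(u, C) = 3 + (1 - u) = 4 - u)
E(B) = 4 - B
g(L, s) = 3 + s (g(L, s) = 3 + s*(2 - 1) = 3 + s*1 = 3 + s)
(-2 - 7)*g(4, E(0)) - 1*302 = (-2 - 7)*(3 + (4 - 1*0)) - 1*302 = -9*(3 + (4 + 0)) - 302 = -9*(3 + 4) - 302 = -9*7 - 302 = -63 - 302 = -365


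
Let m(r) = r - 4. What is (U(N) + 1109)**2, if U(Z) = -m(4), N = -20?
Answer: 1229881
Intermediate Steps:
m(r) = -4 + r
U(Z) = 0 (U(Z) = -(-4 + 4) = -1*0 = 0)
(U(N) + 1109)**2 = (0 + 1109)**2 = 1109**2 = 1229881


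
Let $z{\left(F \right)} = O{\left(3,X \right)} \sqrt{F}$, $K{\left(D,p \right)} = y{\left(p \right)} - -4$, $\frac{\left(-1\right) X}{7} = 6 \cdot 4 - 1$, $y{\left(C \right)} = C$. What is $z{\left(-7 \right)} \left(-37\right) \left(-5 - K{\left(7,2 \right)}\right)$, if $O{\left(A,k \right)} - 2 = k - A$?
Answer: $- 65934 i \sqrt{7} \approx - 1.7445 \cdot 10^{5} i$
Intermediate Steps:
$X = -161$ ($X = - 7 \left(6 \cdot 4 - 1\right) = - 7 \left(24 - 1\right) = \left(-7\right) 23 = -161$)
$O{\left(A,k \right)} = 2 + k - A$ ($O{\left(A,k \right)} = 2 - \left(A - k\right) = 2 + k - A$)
$K{\left(D,p \right)} = 4 + p$ ($K{\left(D,p \right)} = p - -4 = p + 4 = 4 + p$)
$z{\left(F \right)} = - 162 \sqrt{F}$ ($z{\left(F \right)} = \left(2 - 161 - 3\right) \sqrt{F} = - 162 \sqrt{F}$)
$z{\left(-7 \right)} \left(-37\right) \left(-5 - K{\left(7,2 \right)}\right) = - 162 \sqrt{-7} \left(-37\right) \left(-5 - \left(4 + 2\right)\right) = - 162 i \sqrt{7} \left(-37\right) \left(-5 - 6\right) = 5994 i \sqrt{7} \left(-11\right) = - 65934 i \sqrt{7}$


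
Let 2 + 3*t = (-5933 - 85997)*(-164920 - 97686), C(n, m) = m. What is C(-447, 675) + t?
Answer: 24141371603/3 ≈ 8.0471e+9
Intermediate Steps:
t = 24141369578/3 (t = -2/3 + ((-5933 - 85997)*(-164920 - 97686))/3 = -2/3 + (-91930*(-262606))/3 = -2/3 + (1/3)*24141369580 = -2/3 + 24141369580/3 = 24141369578/3 ≈ 8.0471e+9)
C(-447, 675) + t = 675 + 24141369578/3 = 24141371603/3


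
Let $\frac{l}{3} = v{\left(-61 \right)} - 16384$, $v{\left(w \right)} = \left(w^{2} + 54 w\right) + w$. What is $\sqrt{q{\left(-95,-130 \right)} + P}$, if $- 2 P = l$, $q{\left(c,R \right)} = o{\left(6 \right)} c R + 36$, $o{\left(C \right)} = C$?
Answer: $3 \sqrt{10907} \approx 313.31$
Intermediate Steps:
$v{\left(w \right)} = w^{2} + 55 w$
$q{\left(c,R \right)} = 36 + 6 R c$ ($q{\left(c,R \right)} = 6 c R + 36 = 6 R c + 36 = 36 + 6 R c$)
$l = -48054$ ($l = 3 \left(- 61 \left(55 - 61\right) - 16384\right) = 3 \left(\left(-61\right) \left(-6\right) - 16384\right) = 3 \left(366 - 16384\right) = 3 \left(-16018\right) = -48054$)
$P = 24027$ ($P = \left(- \frac{1}{2}\right) \left(-48054\right) = 24027$)
$\sqrt{q{\left(-95,-130 \right)} + P} = \sqrt{\left(36 + 6 \left(-130\right) \left(-95\right)\right) + 24027} = \sqrt{\left(36 + 74100\right) + 24027} = \sqrt{74136 + 24027} = \sqrt{98163} = 3 \sqrt{10907}$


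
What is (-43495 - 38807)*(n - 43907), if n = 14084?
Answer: 2454492546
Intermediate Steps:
(-43495 - 38807)*(n - 43907) = (-43495 - 38807)*(14084 - 43907) = -82302*(-29823) = 2454492546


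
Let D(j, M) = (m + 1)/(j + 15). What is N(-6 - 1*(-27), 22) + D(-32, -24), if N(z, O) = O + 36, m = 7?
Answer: 978/17 ≈ 57.529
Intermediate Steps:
D(j, M) = 8/(15 + j) (D(j, M) = (7 + 1)/(j + 15) = 8/(15 + j))
N(z, O) = 36 + O
N(-6 - 1*(-27), 22) + D(-32, -24) = (36 + 22) + 8/(15 - 32) = 58 + 8/(-17) = 58 + 8*(-1/17) = 58 - 8/17 = 978/17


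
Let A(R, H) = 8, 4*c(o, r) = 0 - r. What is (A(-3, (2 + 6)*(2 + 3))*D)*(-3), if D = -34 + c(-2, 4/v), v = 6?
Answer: 820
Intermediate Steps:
c(o, r) = -r/4 (c(o, r) = (0 - r)/4 = (-r)/4 = -r/4)
D = -205/6 (D = -34 - 1/6 = -34 - ¼*⅔ = -34 - ⅙ = -205/6 ≈ -34.167)
(A(-3, (2 + 6)*(2 + 3))*D)*(-3) = (8*(-205/6))*(-3) = -820/3*(-3) = 820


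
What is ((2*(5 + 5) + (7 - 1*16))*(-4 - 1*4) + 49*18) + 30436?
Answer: 31230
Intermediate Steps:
((2*(5 + 5) + (7 - 1*16))*(-4 - 1*4) + 49*18) + 30436 = ((2*10 + (7 - 16))*(-4 - 4) + 882) + 30436 = ((20 - 9)*(-8) + 882) + 30436 = (11*(-8) + 882) + 30436 = (-88 + 882) + 30436 = 794 + 30436 = 31230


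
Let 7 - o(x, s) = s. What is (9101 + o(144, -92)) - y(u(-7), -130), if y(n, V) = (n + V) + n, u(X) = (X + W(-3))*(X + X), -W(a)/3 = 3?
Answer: 8882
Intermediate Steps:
W(a) = -9 (W(a) = -3*3 = -9)
u(X) = 2*X*(-9 + X) (u(X) = (X - 9)*(X + X) = (-9 + X)*(2*X) = 2*X*(-9 + X))
o(x, s) = 7 - s
y(n, V) = V + 2*n (y(n, V) = (V + n) + n = V + 2*n)
(9101 + o(144, -92)) - y(u(-7), -130) = (9101 + (7 - 1*(-92))) - (-130 + 2*(2*(-7)*(-9 - 7))) = (9101 + (7 + 92)) - (-130 + 2*(2*(-7)*(-16))) = (9101 + 99) - (-130 + 2*224) = 9200 - (-130 + 448) = 9200 - 1*318 = 9200 - 318 = 8882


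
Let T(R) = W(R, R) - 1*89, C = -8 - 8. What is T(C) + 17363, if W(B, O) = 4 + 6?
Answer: 17284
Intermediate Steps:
W(B, O) = 10
C = -16
T(R) = -79 (T(R) = 10 - 1*89 = 10 - 89 = -79)
T(C) + 17363 = -79 + 17363 = 17284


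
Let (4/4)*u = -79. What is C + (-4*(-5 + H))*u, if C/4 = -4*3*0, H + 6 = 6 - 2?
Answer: -2212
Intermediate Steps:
H = -2 (H = -6 + (6 - 2) = -6 + 4 = -2)
u = -79
C = 0 (C = 4*(-4*3*0) = 4*(-12*0) = 4*0 = 0)
C + (-4*(-5 + H))*u = 0 - 4*(-5 - 2)*(-79) = 0 - 4*(-7)*(-79) = 0 + 28*(-79) = 0 - 2212 = -2212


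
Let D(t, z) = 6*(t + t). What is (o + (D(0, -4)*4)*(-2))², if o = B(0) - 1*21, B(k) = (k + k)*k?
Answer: 441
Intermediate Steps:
D(t, z) = 12*t (D(t, z) = 6*(2*t) = 12*t)
B(k) = 2*k² (B(k) = (2*k)*k = 2*k²)
o = -21 (o = 2*0² - 1*21 = 2*0 - 21 = 0 - 21 = -21)
(o + (D(0, -4)*4)*(-2))² = (-21 + ((12*0)*4)*(-2))² = (-21 + (0*4)*(-2))² = (-21 + 0*(-2))² = (-21 + 0)² = (-21)² = 441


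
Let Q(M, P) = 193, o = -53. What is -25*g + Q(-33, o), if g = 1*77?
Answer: -1732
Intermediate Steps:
g = 77
-25*g + Q(-33, o) = -25*77 + 193 = -1925 + 193 = -1732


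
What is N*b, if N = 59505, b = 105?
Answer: 6248025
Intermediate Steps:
N*b = 59505*105 = 6248025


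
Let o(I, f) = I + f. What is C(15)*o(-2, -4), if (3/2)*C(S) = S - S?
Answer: 0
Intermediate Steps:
C(S) = 0 (C(S) = 2*(S - S)/3 = (⅔)*0 = 0)
C(15)*o(-2, -4) = 0*(-2 - 4) = 0*(-6) = 0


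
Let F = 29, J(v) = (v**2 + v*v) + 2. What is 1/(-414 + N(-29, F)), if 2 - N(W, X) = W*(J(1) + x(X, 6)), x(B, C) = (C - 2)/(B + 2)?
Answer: -31/9060 ≈ -0.0034216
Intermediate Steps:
x(B, C) = (-2 + C)/(2 + B)
J(v) = 2 + 2*v**2 (J(v) = (v**2 + v**2) + 2 = 2*v**2 + 2 = 2 + 2*v**2)
N(W, X) = 2 - W*(4 + 4/(2 + X)) (N(W, X) = 2 - W*((2 + 2*1**2) + (-2 + 6)/(2 + X)) = 2 - W*((2 + 2*1) + 4/(2 + X)) = 2 - W*((2 + 2) + 4/(2 + X)) = 2 - W*(4 + 4/(2 + X)))
1/(-414 + N(-29, F)) = 1/(-414 + 2*(-2*(-29) + (1 - 2*(-29))*(2 + 29))/(2 + 29)) = 1/(-414 + 2*(58 + (1 + 58)*31)/31) = 1/(-414 + 2*(1/31)*(58 + 59*31)) = 1/(-414 + 2*(1/31)*(58 + 1829)) = 1/(-414 + 2*(1/31)*1887) = 1/(-414 + 3774/31) = 1/(-9060/31) = -31/9060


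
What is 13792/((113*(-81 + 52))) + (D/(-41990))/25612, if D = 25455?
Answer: -2966532115399/704848540552 ≈ -4.2087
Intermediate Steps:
13792/((113*(-81 + 52))) + (D/(-41990))/25612 = 13792/((113*(-81 + 52))) + (25455/(-41990))/25612 = 13792/((113*(-29))) + (25455*(-1/41990))*(1/25612) = 13792/(-3277) - 5091/8398*1/25612 = 13792*(-1/3277) - 5091/215089576 = -13792/3277 - 5091/215089576 = -2966532115399/704848540552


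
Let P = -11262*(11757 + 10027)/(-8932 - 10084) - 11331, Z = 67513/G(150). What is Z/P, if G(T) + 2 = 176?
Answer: 160478401/649479186 ≈ 0.24709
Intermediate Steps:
G(T) = 174 (G(T) = -2 + 176 = 174)
Z = 67513/174 ≈ 388.01
P = 3732639/2377 (P = -11262/((-19016/21784)) - 11331 = -11262/((-19016*1/21784)) - 11331 = -11262/(-2377/2723) - 11331 = -11262*(-2723/2377) - 11331 = 30666426/2377 - 11331 = 3732639/2377 ≈ 1570.3)
Z/P = 67513/(174*(3732639/2377)) = (67513/174)*(2377/3732639) = 160478401/649479186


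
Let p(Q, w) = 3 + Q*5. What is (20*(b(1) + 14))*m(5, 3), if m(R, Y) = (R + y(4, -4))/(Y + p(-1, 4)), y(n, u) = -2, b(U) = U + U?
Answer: 960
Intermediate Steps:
b(U) = 2*U
p(Q, w) = 3 + 5*Q
m(R, Y) = (-2 + R)/(-2 + Y) (m(R, Y) = (R - 2)/(Y + (3 + 5*(-1))) = (-2 + R)/(Y + (3 - 5)) = (-2 + R)/(Y - 2) = (-2 + R)/(-2 + Y))
(20*(b(1) + 14))*m(5, 3) = (20*(2*1 + 14))*((-2 + 5)/(-2 + 3)) = (20*(2 + 14))*(3/1) = (20*16)*(1*3) = 320*3 = 960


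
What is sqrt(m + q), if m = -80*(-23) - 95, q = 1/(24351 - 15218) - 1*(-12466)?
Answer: 2*sqrt(296340880378)/9133 ≈ 119.21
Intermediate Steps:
q = 113851979/9133 (q = 1/9133 + 12466 = 113851979/9133 ≈ 12466.)
m = 1745 (m = 1840 - 95 = 1745)
sqrt(m + q) = sqrt(1745 + 113851979/9133) = sqrt(129789064/9133) = 2*sqrt(296340880378)/9133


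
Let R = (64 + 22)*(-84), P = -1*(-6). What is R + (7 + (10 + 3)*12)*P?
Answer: -6246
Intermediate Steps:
P = 6
R = -7224 (R = 86*(-84) = -7224)
R + (7 + (10 + 3)*12)*P = -7224 + (7 + (10 + 3)*12)*6 = -7224 + (7 + 13*12)*6 = -7224 + (7 + 156)*6 = -7224 + 163*6 = -7224 + 978 = -6246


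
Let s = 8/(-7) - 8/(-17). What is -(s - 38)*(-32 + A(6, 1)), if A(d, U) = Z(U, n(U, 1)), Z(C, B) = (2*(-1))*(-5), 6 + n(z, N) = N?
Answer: -101244/119 ≈ -850.79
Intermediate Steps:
n(z, N) = -6 + N
Z(C, B) = 10 (Z(C, B) = -2*(-5) = 10)
s = -80/119 (s = 8*(-1/7) - 8*(-1/17) = -8/7 + 8/17 = -80/119 ≈ -0.67227)
A(d, U) = 10
-(s - 38)*(-32 + A(6, 1)) = -(-80/119 - 38)*(-32 + 10) = -(-4602)*(-22)/119 = -1*101244/119 = -101244/119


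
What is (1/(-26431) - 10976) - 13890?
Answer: -657233247/26431 ≈ -24866.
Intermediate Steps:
(1/(-26431) - 10976) - 13890 = (-1/26431 - 10976) - 13890 = -290106657/26431 - 13890 = -657233247/26431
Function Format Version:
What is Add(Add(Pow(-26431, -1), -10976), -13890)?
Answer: Rational(-657233247, 26431) ≈ -24866.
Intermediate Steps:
Add(Add(Pow(-26431, -1), -10976), -13890) = Add(Add(Rational(-1, 26431), -10976), -13890) = Add(Rational(-290106657, 26431), -13890) = Rational(-657233247, 26431)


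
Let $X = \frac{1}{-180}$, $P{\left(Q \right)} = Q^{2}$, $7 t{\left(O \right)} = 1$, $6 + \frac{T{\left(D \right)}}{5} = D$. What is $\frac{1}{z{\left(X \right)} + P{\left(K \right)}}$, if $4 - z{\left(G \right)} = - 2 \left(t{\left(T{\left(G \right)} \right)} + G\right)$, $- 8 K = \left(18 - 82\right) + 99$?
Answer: $\frac{20160}{472051} \approx 0.042707$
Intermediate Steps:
$T{\left(D \right)} = -30 + 5 D$
$K = - \frac{35}{8}$ ($K = - \frac{\left(18 - 82\right) + 99}{8} = - \frac{-64 + 99}{8} = \left(- \frac{1}{8}\right) 35 = - \frac{35}{8} \approx -4.375$)
$t{\left(O \right)} = \frac{1}{7}$ ($t{\left(O \right)} = \frac{1}{7} \cdot 1 = \frac{1}{7}$)
$X = - \frac{1}{180} \approx -0.0055556$
$z{\left(G \right)} = \frac{30}{7} + 2 G$ ($z{\left(G \right)} = 4 - - 2 \left(\frac{1}{7} + G\right) = 4 - \left(- \frac{2}{7} - 2 G\right) = 4 + \left(\frac{2}{7} + 2 G\right) = \frac{30}{7} + 2 G$)
$\frac{1}{z{\left(X \right)} + P{\left(K \right)}} = \frac{1}{\left(\frac{30}{7} + 2 \left(- \frac{1}{180}\right)\right) + \left(- \frac{35}{8}\right)^{2}} = \frac{1}{\left(\frac{30}{7} - \frac{1}{90}\right) + \frac{1225}{64}} = \frac{1}{\frac{2693}{630} + \frac{1225}{64}} = \frac{1}{\frac{472051}{20160}} = \frac{20160}{472051}$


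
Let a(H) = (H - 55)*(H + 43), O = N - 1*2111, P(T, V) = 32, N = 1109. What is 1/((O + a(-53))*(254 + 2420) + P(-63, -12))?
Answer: 1/208604 ≈ 4.7938e-6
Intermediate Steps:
O = -1002 (O = 1109 - 1*2111 = 1109 - 2111 = -1002)
a(H) = (-55 + H)*(43 + H)
1/((O + a(-53))*(254 + 2420) + P(-63, -12)) = 1/((-1002 + (-2365 + (-53)**2 - 12*(-53)))*(254 + 2420) + 32) = 1/((-1002 + (-2365 + 2809 + 636))*2674 + 32) = 1/((-1002 + 1080)*2674 + 32) = 1/(78*2674 + 32) = 1/(208572 + 32) = 1/208604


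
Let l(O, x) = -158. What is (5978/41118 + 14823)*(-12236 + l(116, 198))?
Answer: -539579953732/2937 ≈ -1.8372e+8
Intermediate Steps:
(5978/41118 + 14823)*(-12236 + l(116, 198)) = (5978/41118 + 14823)*(-12236 - 158) = (5978*(1/41118) + 14823)*(-12394) = (427/2937 + 14823)*(-12394) = (43535578/2937)*(-12394) = -539579953732/2937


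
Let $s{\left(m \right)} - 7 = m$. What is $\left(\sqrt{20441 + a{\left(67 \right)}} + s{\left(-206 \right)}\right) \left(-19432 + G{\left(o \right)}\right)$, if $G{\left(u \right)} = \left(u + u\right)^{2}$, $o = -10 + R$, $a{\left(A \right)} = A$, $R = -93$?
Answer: $-4577796 + 46008 \sqrt{5127} \approx -1.2835 \cdot 10^{6}$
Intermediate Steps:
$s{\left(m \right)} = 7 + m$
$o = -103$ ($o = -10 - 93 = -103$)
$G{\left(u \right)} = 4 u^{2}$ ($G{\left(u \right)} = \left(2 u\right)^{2} = 4 u^{2}$)
$\left(\sqrt{20441 + a{\left(67 \right)}} + s{\left(-206 \right)}\right) \left(-19432 + G{\left(o \right)}\right) = \left(\sqrt{20441 + 67} + \left(7 - 206\right)\right) \left(-19432 + 4 \left(-103\right)^{2}\right) = \left(\sqrt{20508} - 199\right) \left(-19432 + 4 \cdot 10609\right) = \left(2 \sqrt{5127} - 199\right) \left(-19432 + 42436\right) = \left(-199 + 2 \sqrt{5127}\right) 23004 = -4577796 + 46008 \sqrt{5127}$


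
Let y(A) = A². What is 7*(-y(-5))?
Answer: -175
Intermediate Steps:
7*(-y(-5)) = 7*(-1*(-5)²) = 7*(-1*25) = 7*(-25) = -175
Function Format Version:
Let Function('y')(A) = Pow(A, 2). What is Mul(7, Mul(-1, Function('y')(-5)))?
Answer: -175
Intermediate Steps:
Mul(7, Mul(-1, Function('y')(-5))) = Mul(7, Mul(-1, Pow(-5, 2))) = Mul(7, Mul(-1, 25)) = Mul(7, -25) = -175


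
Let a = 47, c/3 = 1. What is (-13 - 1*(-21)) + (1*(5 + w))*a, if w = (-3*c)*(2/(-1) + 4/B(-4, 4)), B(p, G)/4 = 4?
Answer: 3933/4 ≈ 983.25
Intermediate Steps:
c = 3 (c = 3*1 = 3)
B(p, G) = 16 (B(p, G) = 4*4 = 16)
w = 63/4 (w = (-3*3)*(2/(-1) + 4/16) = -9*(2*(-1) + 4*(1/16)) = -9*(-2 + ¼) = -9*(-7/4) = 63/4 ≈ 15.750)
(-13 - 1*(-21)) + (1*(5 + w))*a = (-13 - 1*(-21)) + (1*(5 + 63/4))*47 = (-13 + 21) + (1*(83/4))*47 = 8 + (83/4)*47 = 8 + 3901/4 = 3933/4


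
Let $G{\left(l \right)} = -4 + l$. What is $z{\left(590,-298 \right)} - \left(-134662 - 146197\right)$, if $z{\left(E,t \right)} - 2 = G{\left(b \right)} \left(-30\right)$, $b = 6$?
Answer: $280801$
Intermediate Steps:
$z{\left(E,t \right)} = -58$ ($z{\left(E,t \right)} = 2 + \left(-4 + 6\right) \left(-30\right) = 2 + 2 \left(-30\right) = 2 - 60 = -58$)
$z{\left(590,-298 \right)} - \left(-134662 - 146197\right) = -58 - \left(-134662 - 146197\right) = -58 - -280859 = -58 + 280859 = 280801$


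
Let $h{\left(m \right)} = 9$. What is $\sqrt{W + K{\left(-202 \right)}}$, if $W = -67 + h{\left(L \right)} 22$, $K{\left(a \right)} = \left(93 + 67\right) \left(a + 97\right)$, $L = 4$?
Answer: $i \sqrt{16669} \approx 129.11 i$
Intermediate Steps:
$K{\left(a \right)} = 15520 + 160 a$ ($K{\left(a \right)} = 160 \left(97 + a\right) = 15520 + 160 a$)
$W = 131$ ($W = -67 + 9 \cdot 22 = -67 + 198 = 131$)
$\sqrt{W + K{\left(-202 \right)}} = \sqrt{131 + \left(15520 + 160 \left(-202\right)\right)} = \sqrt{131 + \left(15520 - 32320\right)} = \sqrt{131 - 16800} = \sqrt{-16669} = i \sqrt{16669}$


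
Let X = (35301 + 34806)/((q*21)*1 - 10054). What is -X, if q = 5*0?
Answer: 70107/10054 ≈ 6.9730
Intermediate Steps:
q = 0
X = -70107/10054 (X = (35301 + 34806)/((0*21)*1 - 10054) = 70107/(0*1 - 10054) = 70107/(0 - 10054) = 70107/(-10054) = 70107*(-1/10054) = -70107/10054 ≈ -6.9730)
-X = -1*(-70107/10054) = 70107/10054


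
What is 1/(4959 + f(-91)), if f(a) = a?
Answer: 1/4868 ≈ 0.00020542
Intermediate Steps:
1/(4959 + f(-91)) = 1/(4959 - 91) = 1/4868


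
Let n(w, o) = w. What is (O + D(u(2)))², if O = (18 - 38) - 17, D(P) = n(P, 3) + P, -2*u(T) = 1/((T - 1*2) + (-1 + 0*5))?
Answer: 1296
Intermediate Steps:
u(T) = -1/(2*(-3 + T)) (u(T) = -1/(2*((T - 1*2) + (-1 + 0*5))) = -1/(2*((T - 2) + (-1 + 0))) = -1/(2*((-2 + T) - 1)) = -1/(2*(-3 + T)))
D(P) = 2*P (D(P) = P + P = 2*P)
O = -37 (O = -20 - 17 = -37)
(O + D(u(2)))² = (-37 + 2*(-1/(-6 + 2*2)))² = (-37 + 2*(-1/(-6 + 4)))² = (-37 + 2*(-1/(-2)))² = (-37 + 2*(-1*(-½)))² = (-37 + 2*(½))² = (-37 + 1)² = (-36)² = 1296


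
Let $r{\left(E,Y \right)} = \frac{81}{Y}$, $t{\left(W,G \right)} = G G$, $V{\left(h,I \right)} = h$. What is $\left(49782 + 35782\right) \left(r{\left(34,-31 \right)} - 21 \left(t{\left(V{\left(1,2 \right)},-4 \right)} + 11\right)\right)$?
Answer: $- \frac{1510889112}{31} \approx -4.8738 \cdot 10^{7}$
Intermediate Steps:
$t{\left(W,G \right)} = G^{2}$
$\left(49782 + 35782\right) \left(r{\left(34,-31 \right)} - 21 \left(t{\left(V{\left(1,2 \right)},-4 \right)} + 11\right)\right) = \left(49782 + 35782\right) \left(\frac{81}{-31} - 21 \left(\left(-4\right)^{2} + 11\right)\right) = 85564 \left(81 \left(- \frac{1}{31}\right) - 21 \left(16 + 11\right)\right) = 85564 \left(- \frac{81}{31} - 567\right) = 85564 \left(- \frac{17658}{31}\right) = - \frac{1510889112}{31}$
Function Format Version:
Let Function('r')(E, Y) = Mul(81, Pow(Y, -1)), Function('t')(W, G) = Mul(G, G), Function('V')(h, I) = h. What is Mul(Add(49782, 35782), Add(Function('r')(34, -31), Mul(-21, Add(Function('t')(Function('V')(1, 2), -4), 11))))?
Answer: Rational(-1510889112, 31) ≈ -4.8738e+7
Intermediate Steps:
Function('t')(W, G) = Pow(G, 2)
Mul(Add(49782, 35782), Add(Function('r')(34, -31), Mul(-21, Add(Function('t')(Function('V')(1, 2), -4), 11)))) = Mul(Add(49782, 35782), Add(Mul(81, Pow(-31, -1)), Mul(-21, Add(Pow(-4, 2), 11)))) = Mul(85564, Add(Mul(81, Rational(-1, 31)), Mul(-21, Add(16, 11)))) = Mul(85564, Add(Rational(-81, 31), Mul(-21, 27))) = Mul(85564, Add(Rational(-81, 31), -567)) = Mul(85564, Rational(-17658, 31)) = Rational(-1510889112, 31)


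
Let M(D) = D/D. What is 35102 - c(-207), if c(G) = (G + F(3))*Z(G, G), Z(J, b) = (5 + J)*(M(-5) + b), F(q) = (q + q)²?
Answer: 7150754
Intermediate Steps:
M(D) = 1
F(q) = 4*q² (F(q) = (2*q)² = 4*q²)
Z(J, b) = (1 + b)*(5 + J) (Z(J, b) = (5 + J)*(1 + b) = (1 + b)*(5 + J))
c(G) = (36 + G)*(5 + G² + 6*G) (c(G) = (G + 4*3²)*(5 + G + 5*G + G*G) = (G + 4*9)*(5 + G + 5*G + G²) = (G + 36)*(5 + G² + 6*G) = (36 + G)*(5 + G² + 6*G))
35102 - c(-207) = 35102 - (36 - 207)*(5 + (-207)² + 6*(-207)) = 35102 - (-171)*(5 + 42849 - 1242) = 35102 - (-171)*41612 = 35102 - 1*(-7115652) = 35102 + 7115652 = 7150754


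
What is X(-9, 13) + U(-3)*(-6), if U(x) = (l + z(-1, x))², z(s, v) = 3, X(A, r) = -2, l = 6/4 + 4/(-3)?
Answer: -373/6 ≈ -62.167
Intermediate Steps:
l = ⅙ (l = 6*(¼) + 4*(-⅓) = 3/2 - 4/3 = ⅙ ≈ 0.16667)
U(x) = 361/36 (U(x) = (⅙ + 3)² = (19/6)² = 361/36)
X(-9, 13) + U(-3)*(-6) = -2 + (361/36)*(-6) = -2 - 361/6 = -373/6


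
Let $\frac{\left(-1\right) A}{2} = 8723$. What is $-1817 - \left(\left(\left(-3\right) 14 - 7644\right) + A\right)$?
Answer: $23315$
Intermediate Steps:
$A = -17446$ ($A = \left(-2\right) 8723 = -17446$)
$-1817 - \left(\left(\left(-3\right) 14 - 7644\right) + A\right) = -1817 - \left(\left(\left(-3\right) 14 - 7644\right) - 17446\right) = -1817 - \left(\left(-42 - 7644\right) - 17446\right) = -1817 - \left(-7686 - 17446\right) = -1817 - -25132 = -1817 + 25132 = 23315$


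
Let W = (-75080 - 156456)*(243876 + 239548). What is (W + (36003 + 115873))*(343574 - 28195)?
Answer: -35300342262120052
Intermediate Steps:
W = -111930059264 (W = -231536*483424 = -111930059264)
(W + (36003 + 115873))*(343574 - 28195) = (-111930059264 + (36003 + 115873))*(343574 - 28195) = (-111930059264 + 151876)*315379 = -111929907388*315379 = -35300342262120052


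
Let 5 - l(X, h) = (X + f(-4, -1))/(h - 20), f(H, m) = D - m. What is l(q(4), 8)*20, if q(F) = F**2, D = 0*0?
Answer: 385/3 ≈ 128.33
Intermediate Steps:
D = 0
f(H, m) = -m (f(H, m) = 0 - m = -m)
l(X, h) = 5 - (1 + X)/(-20 + h) (l(X, h) = 5 - (X - 1*(-1))/(h - 20) = 5 - (X + 1)/(-20 + h) = 5 - (1 + X)/(-20 + h))
l(q(4), 8)*20 = ((-101 - 1*4**2 + 5*8)/(-20 + 8))*20 = ((-101 - 1*16 + 40)/(-12))*20 = -(-101 - 16 + 40)/12*20 = -1/12*(-77)*20 = (77/12)*20 = 385/3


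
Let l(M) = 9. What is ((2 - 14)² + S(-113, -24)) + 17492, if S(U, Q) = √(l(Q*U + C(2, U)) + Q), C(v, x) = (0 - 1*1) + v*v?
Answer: 17636 + I*√15 ≈ 17636.0 + 3.873*I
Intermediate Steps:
C(v, x) = -1 + v² (C(v, x) = (0 - 1) + v² = -1 + v²)
S(U, Q) = √(9 + Q)
((2 - 14)² + S(-113, -24)) + 17492 = ((2 - 14)² + √(9 - 24)) + 17492 = ((-12)² + √(-15)) + 17492 = (144 + I*√15) + 17492 = 17636 + I*√15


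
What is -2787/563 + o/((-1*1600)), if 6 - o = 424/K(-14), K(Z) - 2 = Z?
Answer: -3361853/675600 ≈ -4.9761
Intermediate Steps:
K(Z) = 2 + Z
o = 124/3 (o = 6 - 424/(2 - 14) = 6 - 424/(-12) = 6 - 424*(-1)/12 = 6 - 1*(-106/3) = 6 + 106/3 = 124/3 ≈ 41.333)
-2787/563 + o/((-1*1600)) = -2787/563 + 124/(3*((-1*1600))) = -2787*1/563 + (124/3)/(-1600) = -2787/563 + (124/3)*(-1/1600) = -2787/563 - 31/1200 = -3361853/675600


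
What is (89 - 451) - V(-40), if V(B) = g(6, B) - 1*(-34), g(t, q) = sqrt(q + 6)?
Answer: -396 - I*sqrt(34) ≈ -396.0 - 5.831*I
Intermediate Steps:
g(t, q) = sqrt(6 + q)
V(B) = 34 + sqrt(6 + B) (V(B) = sqrt(6 + B) - 1*(-34) = sqrt(6 + B) + 34 = 34 + sqrt(6 + B))
(89 - 451) - V(-40) = (89 - 451) - (34 + sqrt(6 - 40)) = -362 - (34 + sqrt(-34)) = -362 - (34 + I*sqrt(34)) = -362 + (-34 - I*sqrt(34)) = -396 - I*sqrt(34)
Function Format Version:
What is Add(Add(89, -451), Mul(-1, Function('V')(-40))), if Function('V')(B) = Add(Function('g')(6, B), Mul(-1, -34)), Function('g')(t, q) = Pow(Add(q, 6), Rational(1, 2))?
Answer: Add(-396, Mul(-1, I, Pow(34, Rational(1, 2)))) ≈ Add(-396.00, Mul(-5.8310, I))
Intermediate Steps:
Function('g')(t, q) = Pow(Add(6, q), Rational(1, 2))
Function('V')(B) = Add(34, Pow(Add(6, B), Rational(1, 2))) (Function('V')(B) = Add(Pow(Add(6, B), Rational(1, 2)), Mul(-1, -34)) = Add(Pow(Add(6, B), Rational(1, 2)), 34) = Add(34, Pow(Add(6, B), Rational(1, 2))))
Add(Add(89, -451), Mul(-1, Function('V')(-40))) = Add(Add(89, -451), Mul(-1, Add(34, Pow(Add(6, -40), Rational(1, 2))))) = Add(-362, Mul(-1, Add(34, Pow(-34, Rational(1, 2))))) = Add(-362, Mul(-1, Add(34, Mul(I, Pow(34, Rational(1, 2)))))) = Add(-362, Add(-34, Mul(-1, I, Pow(34, Rational(1, 2))))) = Add(-396, Mul(-1, I, Pow(34, Rational(1, 2))))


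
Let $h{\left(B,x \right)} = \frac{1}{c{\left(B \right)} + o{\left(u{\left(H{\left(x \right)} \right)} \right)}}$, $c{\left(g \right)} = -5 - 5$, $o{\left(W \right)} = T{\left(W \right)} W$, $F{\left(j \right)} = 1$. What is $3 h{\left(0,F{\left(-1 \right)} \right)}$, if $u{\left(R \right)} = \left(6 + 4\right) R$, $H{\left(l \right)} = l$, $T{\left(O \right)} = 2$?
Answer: $\frac{3}{10} \approx 0.3$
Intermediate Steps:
$u{\left(R \right)} = 10 R$
$o{\left(W \right)} = 2 W$
$c{\left(g \right)} = -10$
$h{\left(B,x \right)} = \frac{1}{-10 + 20 x}$ ($h{\left(B,x \right)} = \frac{1}{-10 + 2 \cdot 10 x} = \frac{1}{-10 + 20 x}$)
$3 h{\left(0,F{\left(-1 \right)} \right)} = 3 \frac{1}{10 \left(-1 + 2 \cdot 1\right)} = 3 \frac{1}{10 \left(-1 + 2\right)} = 3 \frac{1}{10 \cdot 1} = 3 \cdot \frac{1}{10} \cdot 1 = 3 \cdot \frac{1}{10} = \frac{3}{10}$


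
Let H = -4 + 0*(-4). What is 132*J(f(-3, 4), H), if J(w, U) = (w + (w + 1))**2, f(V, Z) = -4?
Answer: 6468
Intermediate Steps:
H = -4 (H = -4 + 0 = -4)
J(w, U) = (1 + 2*w)**2 (J(w, U) = (w + (1 + w))**2 = (1 + 2*w)**2)
132*J(f(-3, 4), H) = 132*(1 + 2*(-4))**2 = 132*(1 - 8)**2 = 132*(-7)**2 = 132*49 = 6468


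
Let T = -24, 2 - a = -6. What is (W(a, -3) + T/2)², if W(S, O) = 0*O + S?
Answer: 16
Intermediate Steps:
a = 8 (a = 2 - 1*(-6) = 2 + 6 = 8)
W(S, O) = S (W(S, O) = 0 + S = S)
(W(a, -3) + T/2)² = (8 - 24/2)² = (8 + (½)*(-24))² = (8 - 12)² = (-4)² = 16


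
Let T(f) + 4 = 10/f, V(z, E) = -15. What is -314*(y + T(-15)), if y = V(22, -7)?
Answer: 18526/3 ≈ 6175.3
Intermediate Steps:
T(f) = -4 + 10/f
y = -15
-314*(y + T(-15)) = -314*(-15 + (-4 + 10/(-15))) = -314*(-15 + (-4 + 10*(-1/15))) = -314*(-15 + (-4 - ⅔)) = -314*(-15 - 14/3) = -314*(-59/3) = 18526/3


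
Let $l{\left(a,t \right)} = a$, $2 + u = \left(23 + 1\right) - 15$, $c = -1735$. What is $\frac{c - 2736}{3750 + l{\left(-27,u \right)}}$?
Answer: $- \frac{263}{219} \approx -1.2009$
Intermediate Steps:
$u = 7$ ($u = -2 + \left(\left(23 + 1\right) - 15\right) = -2 + \left(24 - 15\right) = -2 + 9 = 7$)
$\frac{c - 2736}{3750 + l{\left(-27,u \right)}} = \frac{-1735 - 2736}{3750 - 27} = - \frac{4471}{3723} = \left(-4471\right) \frac{1}{3723} = - \frac{263}{219}$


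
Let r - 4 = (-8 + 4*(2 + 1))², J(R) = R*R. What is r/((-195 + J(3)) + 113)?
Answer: -20/73 ≈ -0.27397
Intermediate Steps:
J(R) = R²
r = 20 (r = 4 + (-8 + 4*(2 + 1))² = 4 + (-8 + 4*3)² = 4 + (-8 + 12)² = 4 + 4² = 4 + 16 = 20)
r/((-195 + J(3)) + 113) = 20/((-195 + 3²) + 113) = 20/((-195 + 9) + 113) = 20/(-186 + 113) = 20/(-73) = 20*(-1/73) = -20/73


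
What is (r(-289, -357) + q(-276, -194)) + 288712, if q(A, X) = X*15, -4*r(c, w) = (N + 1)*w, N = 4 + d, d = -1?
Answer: 286159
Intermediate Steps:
N = 3 (N = 4 - 1 = 3)
r(c, w) = -w (r(c, w) = -(3 + 1)*w/4 = -w)
q(A, X) = 15*X
(r(-289, -357) + q(-276, -194)) + 288712 = (-1*(-357) + 15*(-194)) + 288712 = (357 - 2910) + 288712 = -2553 + 288712 = 286159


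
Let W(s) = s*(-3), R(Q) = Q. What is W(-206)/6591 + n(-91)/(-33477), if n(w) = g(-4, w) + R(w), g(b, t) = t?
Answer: 7296116/73548969 ≈ 0.099201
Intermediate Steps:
W(s) = -3*s
n(w) = 2*w (n(w) = w + w = 2*w)
W(-206)/6591 + n(-91)/(-33477) = -3*(-206)/6591 + (2*(-91))/(-33477) = 618*(1/6591) - 182*(-1/33477) = 206/2197 + 182/33477 = 7296116/73548969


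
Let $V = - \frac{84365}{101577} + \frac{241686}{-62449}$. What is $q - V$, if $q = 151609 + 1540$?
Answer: $\frac{971512439346584}{6343382073} \approx 1.5315 \cdot 10^{5}$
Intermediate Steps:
$q = 153149$
$V = - \frac{29818248707}{6343382073}$ ($V = \left(-84365\right) \frac{1}{101577} + 241686 \left(- \frac{1}{62449}\right) = - \frac{84365}{101577} - \frac{241686}{62449} = - \frac{29818248707}{6343382073} \approx -4.7007$)
$q - V = 153149 - - \frac{29818248707}{6343382073} = 153149 + \frac{29818248707}{6343382073} = \frac{971512439346584}{6343382073}$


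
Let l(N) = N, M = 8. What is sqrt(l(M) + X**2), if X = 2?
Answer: 2*sqrt(3) ≈ 3.4641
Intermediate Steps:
sqrt(l(M) + X**2) = sqrt(8 + 2**2) = sqrt(8 + 4) = sqrt(12) = 2*sqrt(3)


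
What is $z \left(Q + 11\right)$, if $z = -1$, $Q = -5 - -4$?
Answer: $-10$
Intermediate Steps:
$Q = -1$ ($Q = -5 + 4 = -1$)
$z \left(Q + 11\right) = - (-1 + 11) = \left(-1\right) 10 = -10$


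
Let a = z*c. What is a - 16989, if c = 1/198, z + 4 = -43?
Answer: -3363869/198 ≈ -16989.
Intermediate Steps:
z = -47 (z = -4 - 43 = -47)
c = 1/198 ≈ 0.0050505
a = -47/198 (a = -47*1/198 = -47/198 ≈ -0.23737)
a - 16989 = -47/198 - 16989 = -3363869/198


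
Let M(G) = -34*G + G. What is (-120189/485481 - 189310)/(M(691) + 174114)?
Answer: -30635509433/24486205197 ≈ -1.2511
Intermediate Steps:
M(G) = -33*G
(-120189/485481 - 189310)/(M(691) + 174114) = (-120189/485481 - 189310)/(-33*691 + 174114) = (-120189*1/485481 - 189310)/(-22803 + 174114) = (-40063/161827 - 189310)/151311 = -30635509433/161827*1/151311 = -30635509433/24486205197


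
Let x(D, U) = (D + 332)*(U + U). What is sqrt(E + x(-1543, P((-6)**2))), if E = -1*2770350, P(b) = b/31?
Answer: I*sqrt(2665009302)/31 ≈ 1665.3*I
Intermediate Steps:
P(b) = b/31 (P(b) = b*(1/31) = b/31)
x(D, U) = 2*U*(332 + D) (x(D, U) = (332 + D)*(2*U) = 2*U*(332 + D))
E = -2770350
sqrt(E + x(-1543, P((-6)**2))) = sqrt(-2770350 + 2*((1/31)*(-6)**2)*(332 - 1543)) = sqrt(-2770350 + 2*((1/31)*36)*(-1211)) = sqrt(-2770350 + 2*(36/31)*(-1211)) = sqrt(-2770350 - 87192/31) = sqrt(-85968042/31) = I*sqrt(2665009302)/31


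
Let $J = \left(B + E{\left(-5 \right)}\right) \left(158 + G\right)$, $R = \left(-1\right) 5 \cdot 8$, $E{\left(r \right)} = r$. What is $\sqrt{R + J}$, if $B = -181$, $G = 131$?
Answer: $i \sqrt{53794} \approx 231.94 i$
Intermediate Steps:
$R = -40$ ($R = \left(-5\right) 8 = -40$)
$J = -53754$ ($J = \left(-181 - 5\right) \left(158 + 131\right) = \left(-186\right) 289 = -53754$)
$\sqrt{R + J} = \sqrt{-40 - 53754} = \sqrt{-53794} = i \sqrt{53794}$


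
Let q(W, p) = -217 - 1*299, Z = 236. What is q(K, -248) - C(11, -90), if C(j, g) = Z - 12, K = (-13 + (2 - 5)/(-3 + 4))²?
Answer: -740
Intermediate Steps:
K = 256 (K = (-13 - 3/1)² = (-13 - 3*1)² = (-13 - 3)² = (-16)² = 256)
C(j, g) = 224 (C(j, g) = 236 - 12 = 224)
q(W, p) = -516 (q(W, p) = -217 - 299 = -516)
q(K, -248) - C(11, -90) = -516 - 1*224 = -516 - 224 = -740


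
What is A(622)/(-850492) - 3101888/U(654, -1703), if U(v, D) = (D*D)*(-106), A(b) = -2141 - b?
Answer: 1743769170199/130730041299884 ≈ 0.013339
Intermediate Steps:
U(v, D) = -106*D² (U(v, D) = D²*(-106) = -106*D²)
A(622)/(-850492) - 3101888/U(654, -1703) = (-2141 - 1*622)/(-850492) - 3101888/((-106*(-1703)²)) = (-2141 - 622)*(-1/850492) - 3101888/((-106*2900209)) = -2763*(-1/850492) - 3101888/(-307422154) = 2763/850492 - 3101888*(-1/307422154) = 2763/850492 + 1550944/153711077 = 1743769170199/130730041299884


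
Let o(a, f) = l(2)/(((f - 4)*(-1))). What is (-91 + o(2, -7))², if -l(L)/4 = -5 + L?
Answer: 978121/121 ≈ 8083.6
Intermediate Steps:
l(L) = 20 - 4*L (l(L) = -4*(-5 + L) = 20 - 4*L)
o(a, f) = 12/(4 - f) (o(a, f) = (20 - 4*2)/(((f - 4)*(-1))) = (20 - 8)/(((-4 + f)*(-1))) = 12/(4 - f))
(-91 + o(2, -7))² = (-91 - 12/(-4 - 7))² = (-91 - 12/(-11))² = (-91 - 12*(-1/11))² = (-91 + 12/11)² = (-989/11)² = 978121/121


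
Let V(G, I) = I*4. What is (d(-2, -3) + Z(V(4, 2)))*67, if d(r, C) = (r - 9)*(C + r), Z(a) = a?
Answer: 4221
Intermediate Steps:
V(G, I) = 4*I
d(r, C) = (-9 + r)*(C + r)
(d(-2, -3) + Z(V(4, 2)))*67 = (((-2)² - 9*(-3) - 9*(-2) - 3*(-2)) + 4*2)*67 = ((4 + 27 + 18 + 6) + 8)*67 = (55 + 8)*67 = 63*67 = 4221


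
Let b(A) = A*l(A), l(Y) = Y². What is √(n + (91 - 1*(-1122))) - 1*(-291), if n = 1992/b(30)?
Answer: 291 + 2*√1705885/75 ≈ 325.83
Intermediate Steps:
b(A) = A³ (b(A) = A*A² = A³)
n = 83/1125 (n = 1992/(30³) = 1992/27000 = 1992*(1/27000) = 83/1125 ≈ 0.073778)
√(n + (91 - 1*(-1122))) - 1*(-291) = √(83/1125 + (91 - 1*(-1122))) - 1*(-291) = √(83/1125 + (91 + 1122)) + 291 = √(83/1125 + 1213) + 291 = √(1364708/1125) + 291 = 2*√1705885/75 + 291 = 291 + 2*√1705885/75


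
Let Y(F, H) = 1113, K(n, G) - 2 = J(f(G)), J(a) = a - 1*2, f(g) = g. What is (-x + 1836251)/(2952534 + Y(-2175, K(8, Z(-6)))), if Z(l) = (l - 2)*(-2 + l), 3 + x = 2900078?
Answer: -354608/984549 ≈ -0.36017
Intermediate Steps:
x = 2900075 (x = -3 + 2900078 = 2900075)
Z(l) = (-2 + l)² (Z(l) = (-2 + l)*(-2 + l) = (-2 + l)²)
J(a) = -2 + a (J(a) = a - 2 = -2 + a)
K(n, G) = G (K(n, G) = 2 + (-2 + G) = G)
(-x + 1836251)/(2952534 + Y(-2175, K(8, Z(-6)))) = (-1*2900075 + 1836251)/(2952534 + 1113) = (-2900075 + 1836251)/2953647 = -1063824*1/2953647 = -354608/984549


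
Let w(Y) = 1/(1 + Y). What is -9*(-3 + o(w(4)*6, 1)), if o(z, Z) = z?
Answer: 81/5 ≈ 16.200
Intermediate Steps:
-9*(-3 + o(w(4)*6, 1)) = -9*(-3 + 6/(1 + 4)) = -9*(-3 + 6/5) = -9*(-9/5) = 81/5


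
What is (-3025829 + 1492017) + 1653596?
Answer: 119784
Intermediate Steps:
(-3025829 + 1492017) + 1653596 = -1533812 + 1653596 = 119784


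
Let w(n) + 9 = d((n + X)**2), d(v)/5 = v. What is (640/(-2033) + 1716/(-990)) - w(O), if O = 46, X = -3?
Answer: -281714278/30495 ≈ -9238.0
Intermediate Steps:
d(v) = 5*v
w(n) = -9 + 5*(-3 + n)**2 (w(n) = -9 + 5*(n - 3)**2 = -9 + 5*(-3 + n)**2)
(640/(-2033) + 1716/(-990)) - w(O) = (640/(-2033) + 1716/(-990)) - (-9 + 5*(-3 + 46)**2) = (640*(-1/2033) + 1716*(-1/990)) - (-9 + 5*43**2) = (-640/2033 - 26/15) - (-9 + 5*1849) = -62458/30495 - (-9 + 9245) = -62458/30495 - 1*9236 = -62458/30495 - 9236 = -281714278/30495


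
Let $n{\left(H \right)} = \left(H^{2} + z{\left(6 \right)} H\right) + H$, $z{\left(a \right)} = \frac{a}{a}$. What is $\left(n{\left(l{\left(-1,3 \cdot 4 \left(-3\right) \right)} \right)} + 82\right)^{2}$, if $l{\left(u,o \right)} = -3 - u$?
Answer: $6724$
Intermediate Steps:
$z{\left(a \right)} = 1$
$n{\left(H \right)} = H^{2} + 2 H$ ($n{\left(H \right)} = \left(H^{2} + 1 H\right) + H = \left(H^{2} + H\right) + H = \left(H + H^{2}\right) + H = H^{2} + 2 H$)
$\left(n{\left(l{\left(-1,3 \cdot 4 \left(-3\right) \right)} \right)} + 82\right)^{2} = \left(\left(-3 - -1\right) \left(2 - 2\right) + 82\right)^{2} = \left(\left(-3 + 1\right) \left(2 + \left(-3 + 1\right)\right) + 82\right)^{2} = \left(- 2 \left(2 - 2\right) + 82\right)^{2} = \left(\left(-2\right) 0 + 82\right)^{2} = \left(0 + 82\right)^{2} = 82^{2} = 6724$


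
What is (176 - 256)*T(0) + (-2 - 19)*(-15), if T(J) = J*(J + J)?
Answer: 315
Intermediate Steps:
T(J) = 2*J² (T(J) = J*(2*J) = 2*J²)
(176 - 256)*T(0) + (-2 - 19)*(-15) = (176 - 256)*(2*0²) + (-2 - 19)*(-15) = -160*0 - 21*(-15) = -80*0 + 315 = 0 + 315 = 315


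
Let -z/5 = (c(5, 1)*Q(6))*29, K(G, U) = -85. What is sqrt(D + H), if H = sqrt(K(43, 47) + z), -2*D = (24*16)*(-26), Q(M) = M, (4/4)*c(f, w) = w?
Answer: sqrt(4992 + I*sqrt(955)) ≈ 70.654 + 0.2187*I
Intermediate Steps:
c(f, w) = w
D = 4992 (D = -24*16*(-26)/2 = -192*(-26) = -1/2*(-9984) = 4992)
z = -870 (z = -5*1*6*29 = -30*29 = -5*174 = -870)
H = I*sqrt(955) (H = sqrt(-85 - 870) = sqrt(-955) = I*sqrt(955) ≈ 30.903*I)
sqrt(D + H) = sqrt(4992 + I*sqrt(955))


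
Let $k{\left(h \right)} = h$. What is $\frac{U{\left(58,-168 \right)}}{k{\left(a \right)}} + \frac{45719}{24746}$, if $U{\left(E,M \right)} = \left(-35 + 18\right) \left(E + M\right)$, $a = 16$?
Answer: $\frac{11751631}{98984} \approx 118.72$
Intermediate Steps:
$U{\left(E,M \right)} = - 17 E - 17 M$ ($U{\left(E,M \right)} = - 17 \left(E + M\right) = - 17 E - 17 M$)
$\frac{U{\left(58,-168 \right)}}{k{\left(a \right)}} + \frac{45719}{24746} = \frac{\left(-17\right) 58 - -2856}{16} + \frac{45719}{24746} = \left(-986 + 2856\right) \frac{1}{16} + 45719 \cdot \frac{1}{24746} = 1870 \cdot \frac{1}{16} + \frac{45719}{24746} = \frac{935}{8} + \frac{45719}{24746} = \frac{11751631}{98984}$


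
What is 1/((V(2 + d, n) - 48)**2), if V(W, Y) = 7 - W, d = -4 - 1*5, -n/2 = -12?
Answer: 1/1156 ≈ 0.00086505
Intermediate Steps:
n = 24 (n = -2*(-12) = 24)
d = -9 (d = -4 - 5 = -9)
1/((V(2 + d, n) - 48)**2) = 1/(((7 - (2 - 9)) - 48)**2) = 1/(((7 - 1*(-7)) - 48)**2) = 1/(((7 + 7) - 48)**2) = 1/((14 - 48)**2) = 1/((-34)**2) = 1/1156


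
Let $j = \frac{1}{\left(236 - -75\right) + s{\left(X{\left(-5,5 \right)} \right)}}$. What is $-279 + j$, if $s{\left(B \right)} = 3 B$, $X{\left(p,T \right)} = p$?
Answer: $- \frac{82583}{296} \approx -279.0$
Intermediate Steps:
$j = \frac{1}{296}$ ($j = \frac{1}{\left(236 - -75\right) + 3 \left(-5\right)} = \frac{1}{\left(236 + 75\right) - 15} = \frac{1}{311 - 15} = \frac{1}{296} \approx 0.0033784$)
$-279 + j = -279 + \frac{1}{296} = - \frac{82583}{296}$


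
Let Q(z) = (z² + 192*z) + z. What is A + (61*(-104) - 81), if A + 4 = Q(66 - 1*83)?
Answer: -9421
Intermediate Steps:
Q(z) = z² + 193*z
A = -2996 (A = -4 + (66 - 1*83)*(193 + (66 - 1*83)) = -4 + (66 - 83)*(193 + (66 - 83)) = -4 - 17*(193 - 17) = -4 - 17*176 = -4 - 2992 = -2996)
A + (61*(-104) - 81) = -2996 + (61*(-104) - 81) = -2996 + (-6344 - 81) = -2996 - 6425 = -9421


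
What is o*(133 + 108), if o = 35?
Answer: 8435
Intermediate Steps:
o*(133 + 108) = 35*(133 + 108) = 35*241 = 8435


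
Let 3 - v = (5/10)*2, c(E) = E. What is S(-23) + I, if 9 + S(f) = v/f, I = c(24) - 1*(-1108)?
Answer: 25827/23 ≈ 1122.9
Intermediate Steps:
I = 1132 (I = 24 - 1*(-1108) = 24 + 1108 = 1132)
v = 2 (v = 3 - 5/10*2 = 3 - 5*(⅒)*2 = 3 - 2/2 = 3 - 1*1 = 3 - 1 = 2)
S(f) = -9 + 2/f
S(-23) + I = (-9 + 2/(-23)) + 1132 = (-9 + 2*(-1/23)) + 1132 = (-9 - 2/23) + 1132 = -209/23 + 1132 = 25827/23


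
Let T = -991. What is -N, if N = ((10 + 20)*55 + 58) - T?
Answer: -2699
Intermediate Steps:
N = 2699 (N = ((10 + 20)*55 + 58) - 1*(-991) = (30*55 + 58) + 991 = (1650 + 58) + 991 = 1708 + 991 = 2699)
-N = -1*2699 = -2699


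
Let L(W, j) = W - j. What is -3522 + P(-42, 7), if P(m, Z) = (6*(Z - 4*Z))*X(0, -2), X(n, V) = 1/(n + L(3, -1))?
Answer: -7107/2 ≈ -3553.5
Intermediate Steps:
X(n, V) = 1/(4 + n) (X(n, V) = 1/(n + (3 - 1*(-1))) = 1/(n + (3 + 1)) = 1/(n + 4) = 1/(4 + n))
P(m, Z) = -9*Z/2 (P(m, Z) = (6*(Z - 4*Z))/(4 + 0) = (6*(-3*Z))/4 = -18*Z*(¼) = -9*Z/2)
-3522 + P(-42, 7) = -3522 - 9/2*7 = -3522 - 63/2 = -7107/2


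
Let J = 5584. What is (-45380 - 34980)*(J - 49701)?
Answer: 3545242120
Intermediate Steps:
(-45380 - 34980)*(J - 49701) = (-45380 - 34980)*(5584 - 49701) = -80360*(-44117) = 3545242120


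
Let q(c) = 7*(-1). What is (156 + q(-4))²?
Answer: 22201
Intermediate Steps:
q(c) = -7
(156 + q(-4))² = (156 - 7)² = 149² = 22201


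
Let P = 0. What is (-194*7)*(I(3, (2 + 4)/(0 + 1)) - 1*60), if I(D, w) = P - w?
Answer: 89628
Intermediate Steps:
I(D, w) = -w (I(D, w) = 0 - w = -w)
(-194*7)*(I(3, (2 + 4)/(0 + 1)) - 1*60) = (-194*7)*(-(2 + 4)/(0 + 1) - 1*60) = -1358*(-6/1 - 60) = -1358*(-6 - 60) = -1358*(-66) = 89628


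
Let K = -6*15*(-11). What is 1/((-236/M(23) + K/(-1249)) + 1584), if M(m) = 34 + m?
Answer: 71193/112418518 ≈ 0.00063329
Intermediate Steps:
K = 990 (K = -90*(-11) = 990)
1/((-236/M(23) + K/(-1249)) + 1584) = 1/((-236/(34 + 23) + 990/(-1249)) + 1584) = 1/((-236/57 + 990*(-1/1249)) + 1584) = 1/((-236*1/57 - 990/1249) + 1584) = 1/((-236/57 - 990/1249) + 1584) = 1/(-351194/71193 + 1584) = 1/(112418518/71193) = 71193/112418518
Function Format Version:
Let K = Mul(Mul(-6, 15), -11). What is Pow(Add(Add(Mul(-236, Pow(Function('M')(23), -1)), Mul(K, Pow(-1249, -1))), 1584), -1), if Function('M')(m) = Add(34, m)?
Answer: Rational(71193, 112418518) ≈ 0.00063329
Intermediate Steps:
K = 990 (K = Mul(-90, -11) = 990)
Pow(Add(Add(Mul(-236, Pow(Function('M')(23), -1)), Mul(K, Pow(-1249, -1))), 1584), -1) = Pow(Add(Add(Mul(-236, Pow(Add(34, 23), -1)), Mul(990, Pow(-1249, -1))), 1584), -1) = Pow(Add(Add(Mul(-236, Pow(57, -1)), Mul(990, Rational(-1, 1249))), 1584), -1) = Pow(Add(Add(Mul(-236, Rational(1, 57)), Rational(-990, 1249)), 1584), -1) = Pow(Add(Add(Rational(-236, 57), Rational(-990, 1249)), 1584), -1) = Pow(Add(Rational(-351194, 71193), 1584), -1) = Pow(Rational(112418518, 71193), -1) = Rational(71193, 112418518)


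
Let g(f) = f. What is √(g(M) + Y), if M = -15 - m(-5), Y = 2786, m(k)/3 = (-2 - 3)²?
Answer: 2*√674 ≈ 51.923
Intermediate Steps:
m(k) = 75 (m(k) = 3*(-2 - 3)² = 3*(-5)² = 3*25 = 75)
M = -90 (M = -15 - 1*75 = -15 - 75 = -90)
√(g(M) + Y) = √(-90 + 2786) = √2696 = 2*√674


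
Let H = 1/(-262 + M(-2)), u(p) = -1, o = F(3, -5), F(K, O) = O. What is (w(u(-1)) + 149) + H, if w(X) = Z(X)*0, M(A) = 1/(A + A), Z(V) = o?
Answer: 156297/1049 ≈ 149.00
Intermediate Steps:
o = -5
Z(V) = -5
M(A) = 1/(2*A)
w(X) = 0 (w(X) = -5*0 = 0)
H = -4/1049 (H = 1/(-262 + (½)/(-2)) = 1/(-262 + (½)*(-½)) = 1/(-262 - ¼) = 1/(-1049/4) = -4/1049 ≈ -0.0038132)
(w(u(-1)) + 149) + H = (0 + 149) - 4/1049 = 149 - 4/1049 = 156297/1049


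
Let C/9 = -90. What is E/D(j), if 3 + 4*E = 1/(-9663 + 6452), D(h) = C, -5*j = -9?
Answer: 4817/5201820 ≈ 0.00092602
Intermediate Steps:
j = 9/5 (j = -1/5*(-9) = 9/5 ≈ 1.8000)
C = -810 (C = 9*(-90) = -810)
D(h) = -810
E = -4817/6422 (E = -3/4 + 1/(4*(-9663 + 6452)) = -3/4 + (1/4)/(-3211) = -3/4 + (1/4)*(-1/3211) = -3/4 - 1/12844 = -4817/6422 ≈ -0.75008)
E/D(j) = -4817/6422/(-810) = -4817/6422*(-1/810) = 4817/5201820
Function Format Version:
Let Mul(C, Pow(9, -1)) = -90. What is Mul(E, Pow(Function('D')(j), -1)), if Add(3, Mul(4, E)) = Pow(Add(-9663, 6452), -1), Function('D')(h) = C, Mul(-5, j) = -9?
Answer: Rational(4817, 5201820) ≈ 0.00092602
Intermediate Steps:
j = Rational(9, 5) (j = Mul(Rational(-1, 5), -9) = Rational(9, 5) ≈ 1.8000)
C = -810 (C = Mul(9, -90) = -810)
Function('D')(h) = -810
E = Rational(-4817, 6422) (E = Add(Rational(-3, 4), Mul(Rational(1, 4), Pow(Add(-9663, 6452), -1))) = Add(Rational(-3, 4), Mul(Rational(1, 4), Pow(-3211, -1))) = Add(Rational(-3, 4), Mul(Rational(1, 4), Rational(-1, 3211))) = Add(Rational(-3, 4), Rational(-1, 12844)) = Rational(-4817, 6422) ≈ -0.75008)
Mul(E, Pow(Function('D')(j), -1)) = Mul(Rational(-4817, 6422), Pow(-810, -1)) = Mul(Rational(-4817, 6422), Rational(-1, 810)) = Rational(4817, 5201820)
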